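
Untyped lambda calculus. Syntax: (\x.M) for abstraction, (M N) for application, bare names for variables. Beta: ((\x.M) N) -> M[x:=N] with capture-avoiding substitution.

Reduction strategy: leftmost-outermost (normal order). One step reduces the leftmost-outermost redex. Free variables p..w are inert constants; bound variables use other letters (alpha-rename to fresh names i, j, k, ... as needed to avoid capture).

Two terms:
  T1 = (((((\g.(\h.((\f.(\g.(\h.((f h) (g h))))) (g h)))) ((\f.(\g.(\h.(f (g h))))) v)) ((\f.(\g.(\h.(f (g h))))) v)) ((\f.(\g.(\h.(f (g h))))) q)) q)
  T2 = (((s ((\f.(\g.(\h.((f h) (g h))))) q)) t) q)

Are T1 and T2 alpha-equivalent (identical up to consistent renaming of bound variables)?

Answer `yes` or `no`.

Answer: no

Derivation:
Term 1: (((((\g.(\h.((\f.(\g.(\h.((f h) (g h))))) (g h)))) ((\f.(\g.(\h.(f (g h))))) v)) ((\f.(\g.(\h.(f (g h))))) v)) ((\f.(\g.(\h.(f (g h))))) q)) q)
Term 2: (((s ((\f.(\g.(\h.((f h) (g h))))) q)) t) q)
Alpha-equivalence: compare structure up to binder renaming.
Result: False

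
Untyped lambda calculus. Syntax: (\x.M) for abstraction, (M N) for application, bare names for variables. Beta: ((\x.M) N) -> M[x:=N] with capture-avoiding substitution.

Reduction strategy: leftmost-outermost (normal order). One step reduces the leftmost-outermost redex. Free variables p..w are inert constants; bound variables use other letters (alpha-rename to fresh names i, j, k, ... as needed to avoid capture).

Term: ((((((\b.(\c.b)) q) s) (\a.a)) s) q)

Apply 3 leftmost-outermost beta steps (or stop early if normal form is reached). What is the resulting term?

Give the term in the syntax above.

Step 0: ((((((\b.(\c.b)) q) s) (\a.a)) s) q)
Step 1: (((((\c.q) s) (\a.a)) s) q)
Step 2: (((q (\a.a)) s) q)
Step 3: (normal form reached)

Answer: (((q (\a.a)) s) q)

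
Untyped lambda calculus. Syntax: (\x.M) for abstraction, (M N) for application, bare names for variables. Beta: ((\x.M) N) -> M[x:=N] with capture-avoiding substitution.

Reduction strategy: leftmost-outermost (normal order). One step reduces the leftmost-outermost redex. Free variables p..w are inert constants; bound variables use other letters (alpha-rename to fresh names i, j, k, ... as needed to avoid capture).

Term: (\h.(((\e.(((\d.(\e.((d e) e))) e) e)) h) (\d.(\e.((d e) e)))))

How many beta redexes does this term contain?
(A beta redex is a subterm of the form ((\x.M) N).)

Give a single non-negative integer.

Answer: 2

Derivation:
Term: (\h.(((\e.(((\d.(\e.((d e) e))) e) e)) h) (\d.(\e.((d e) e)))))
  Redex: ((\e.(((\d.(\e.((d e) e))) e) e)) h)
  Redex: ((\d.(\e.((d e) e))) e)
Total redexes: 2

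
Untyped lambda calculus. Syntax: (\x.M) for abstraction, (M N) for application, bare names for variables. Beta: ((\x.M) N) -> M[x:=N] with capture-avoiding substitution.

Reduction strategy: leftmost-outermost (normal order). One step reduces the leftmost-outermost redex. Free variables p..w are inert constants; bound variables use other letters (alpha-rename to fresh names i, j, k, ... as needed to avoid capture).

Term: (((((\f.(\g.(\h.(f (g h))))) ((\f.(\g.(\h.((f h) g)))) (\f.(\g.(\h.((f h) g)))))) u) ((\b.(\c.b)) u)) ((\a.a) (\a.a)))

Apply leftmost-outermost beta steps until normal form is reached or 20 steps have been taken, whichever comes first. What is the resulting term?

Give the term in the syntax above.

Step 0: (((((\f.(\g.(\h.(f (g h))))) ((\f.(\g.(\h.((f h) g)))) (\f.(\g.(\h.((f h) g)))))) u) ((\b.(\c.b)) u)) ((\a.a) (\a.a)))
Step 1: ((((\g.(\h.(((\f.(\g.(\h.((f h) g)))) (\f.(\g.(\h.((f h) g))))) (g h)))) u) ((\b.(\c.b)) u)) ((\a.a) (\a.a)))
Step 2: (((\h.(((\f.(\g.(\h.((f h) g)))) (\f.(\g.(\h.((f h) g))))) (u h))) ((\b.(\c.b)) u)) ((\a.a) (\a.a)))
Step 3: ((((\f.(\g.(\h.((f h) g)))) (\f.(\g.(\h.((f h) g))))) (u ((\b.(\c.b)) u))) ((\a.a) (\a.a)))
Step 4: (((\g.(\h.(((\f.(\g.(\h.((f h) g)))) h) g))) (u ((\b.(\c.b)) u))) ((\a.a) (\a.a)))
Step 5: ((\h.(((\f.(\g.(\h.((f h) g)))) h) (u ((\b.(\c.b)) u)))) ((\a.a) (\a.a)))
Step 6: (((\f.(\g.(\h.((f h) g)))) ((\a.a) (\a.a))) (u ((\b.(\c.b)) u)))
Step 7: ((\g.(\h.((((\a.a) (\a.a)) h) g))) (u ((\b.(\c.b)) u)))
Step 8: (\h.((((\a.a) (\a.a)) h) (u ((\b.(\c.b)) u))))
Step 9: (\h.(((\a.a) h) (u ((\b.(\c.b)) u))))
Step 10: (\h.(h (u ((\b.(\c.b)) u))))
Step 11: (\h.(h (u (\c.u))))

Answer: (\h.(h (u (\c.u))))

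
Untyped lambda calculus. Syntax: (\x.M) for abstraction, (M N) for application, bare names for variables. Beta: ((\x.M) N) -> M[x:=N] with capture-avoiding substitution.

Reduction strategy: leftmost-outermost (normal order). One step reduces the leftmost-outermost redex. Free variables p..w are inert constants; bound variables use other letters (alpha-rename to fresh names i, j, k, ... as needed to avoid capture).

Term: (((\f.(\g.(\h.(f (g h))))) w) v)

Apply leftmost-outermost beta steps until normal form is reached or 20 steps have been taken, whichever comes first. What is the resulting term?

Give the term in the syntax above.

Step 0: (((\f.(\g.(\h.(f (g h))))) w) v)
Step 1: ((\g.(\h.(w (g h)))) v)
Step 2: (\h.(w (v h)))

Answer: (\h.(w (v h)))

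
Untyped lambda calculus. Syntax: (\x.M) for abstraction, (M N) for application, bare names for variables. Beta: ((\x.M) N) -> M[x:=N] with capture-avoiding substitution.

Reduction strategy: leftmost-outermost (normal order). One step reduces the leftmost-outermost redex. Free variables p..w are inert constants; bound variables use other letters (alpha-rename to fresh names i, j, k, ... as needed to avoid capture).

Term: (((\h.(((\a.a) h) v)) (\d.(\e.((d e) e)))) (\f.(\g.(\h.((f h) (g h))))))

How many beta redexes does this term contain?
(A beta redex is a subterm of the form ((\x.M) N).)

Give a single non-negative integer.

Answer: 2

Derivation:
Term: (((\h.(((\a.a) h) v)) (\d.(\e.((d e) e)))) (\f.(\g.(\h.((f h) (g h))))))
  Redex: ((\h.(((\a.a) h) v)) (\d.(\e.((d e) e))))
  Redex: ((\a.a) h)
Total redexes: 2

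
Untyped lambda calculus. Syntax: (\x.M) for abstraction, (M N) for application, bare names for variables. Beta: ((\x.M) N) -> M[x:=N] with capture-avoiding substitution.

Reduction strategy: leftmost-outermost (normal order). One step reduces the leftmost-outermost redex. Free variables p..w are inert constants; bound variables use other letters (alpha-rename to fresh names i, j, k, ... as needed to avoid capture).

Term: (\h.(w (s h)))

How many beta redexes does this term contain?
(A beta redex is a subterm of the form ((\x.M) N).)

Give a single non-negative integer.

Answer: 0

Derivation:
Term: (\h.(w (s h)))
  (no redexes)
Total redexes: 0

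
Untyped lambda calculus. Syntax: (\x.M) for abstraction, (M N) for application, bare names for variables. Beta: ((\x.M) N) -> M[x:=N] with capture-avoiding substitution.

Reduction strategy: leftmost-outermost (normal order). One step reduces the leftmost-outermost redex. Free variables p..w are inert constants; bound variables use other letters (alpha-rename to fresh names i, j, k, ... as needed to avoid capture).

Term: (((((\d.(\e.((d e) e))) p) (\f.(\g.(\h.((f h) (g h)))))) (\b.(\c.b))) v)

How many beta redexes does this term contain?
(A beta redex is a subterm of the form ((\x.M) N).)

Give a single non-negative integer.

Term: (((((\d.(\e.((d e) e))) p) (\f.(\g.(\h.((f h) (g h)))))) (\b.(\c.b))) v)
  Redex: ((\d.(\e.((d e) e))) p)
Total redexes: 1

Answer: 1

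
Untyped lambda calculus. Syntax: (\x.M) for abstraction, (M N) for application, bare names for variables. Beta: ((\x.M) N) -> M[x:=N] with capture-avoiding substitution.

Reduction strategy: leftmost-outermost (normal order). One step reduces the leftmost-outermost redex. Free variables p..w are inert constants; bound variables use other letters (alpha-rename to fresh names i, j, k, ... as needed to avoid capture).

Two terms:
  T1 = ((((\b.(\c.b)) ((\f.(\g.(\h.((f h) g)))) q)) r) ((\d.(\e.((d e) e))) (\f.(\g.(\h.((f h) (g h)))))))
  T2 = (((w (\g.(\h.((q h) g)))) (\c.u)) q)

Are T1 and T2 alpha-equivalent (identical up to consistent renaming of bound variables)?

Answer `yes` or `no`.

Term 1: ((((\b.(\c.b)) ((\f.(\g.(\h.((f h) g)))) q)) r) ((\d.(\e.((d e) e))) (\f.(\g.(\h.((f h) (g h)))))))
Term 2: (((w (\g.(\h.((q h) g)))) (\c.u)) q)
Alpha-equivalence: compare structure up to binder renaming.
Result: False

Answer: no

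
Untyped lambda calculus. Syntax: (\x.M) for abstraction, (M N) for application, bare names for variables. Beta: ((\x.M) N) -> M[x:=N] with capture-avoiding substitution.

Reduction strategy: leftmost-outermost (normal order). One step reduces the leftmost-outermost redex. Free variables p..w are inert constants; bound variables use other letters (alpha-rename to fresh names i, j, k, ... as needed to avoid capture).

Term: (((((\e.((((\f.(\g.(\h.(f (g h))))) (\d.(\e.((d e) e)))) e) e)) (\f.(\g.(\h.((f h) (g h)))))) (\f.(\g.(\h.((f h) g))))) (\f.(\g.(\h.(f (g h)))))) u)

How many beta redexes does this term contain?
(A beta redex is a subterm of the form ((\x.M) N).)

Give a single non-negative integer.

Term: (((((\e.((((\f.(\g.(\h.(f (g h))))) (\d.(\e.((d e) e)))) e) e)) (\f.(\g.(\h.((f h) (g h)))))) (\f.(\g.(\h.((f h) g))))) (\f.(\g.(\h.(f (g h)))))) u)
  Redex: ((\e.((((\f.(\g.(\h.(f (g h))))) (\d.(\e.((d e) e)))) e) e)) (\f.(\g.(\h.((f h) (g h))))))
  Redex: ((\f.(\g.(\h.(f (g h))))) (\d.(\e.((d e) e))))
Total redexes: 2

Answer: 2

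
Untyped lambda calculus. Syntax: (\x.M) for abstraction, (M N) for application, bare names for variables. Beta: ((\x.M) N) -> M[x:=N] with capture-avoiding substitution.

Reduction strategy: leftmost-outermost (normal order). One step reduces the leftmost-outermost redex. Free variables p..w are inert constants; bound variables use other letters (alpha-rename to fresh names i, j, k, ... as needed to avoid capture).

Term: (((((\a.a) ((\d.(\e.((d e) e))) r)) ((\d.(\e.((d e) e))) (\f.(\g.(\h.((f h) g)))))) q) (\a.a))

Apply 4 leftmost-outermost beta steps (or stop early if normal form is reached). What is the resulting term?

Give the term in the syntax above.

Answer: ((((r (\e.(((\f.(\g.(\h.((f h) g)))) e) e))) ((\d.(\e.((d e) e))) (\f.(\g.(\h.((f h) g)))))) q) (\a.a))

Derivation:
Step 0: (((((\a.a) ((\d.(\e.((d e) e))) r)) ((\d.(\e.((d e) e))) (\f.(\g.(\h.((f h) g)))))) q) (\a.a))
Step 1: (((((\d.(\e.((d e) e))) r) ((\d.(\e.((d e) e))) (\f.(\g.(\h.((f h) g)))))) q) (\a.a))
Step 2: ((((\e.((r e) e)) ((\d.(\e.((d e) e))) (\f.(\g.(\h.((f h) g)))))) q) (\a.a))
Step 3: ((((r ((\d.(\e.((d e) e))) (\f.(\g.(\h.((f h) g)))))) ((\d.(\e.((d e) e))) (\f.(\g.(\h.((f h) g)))))) q) (\a.a))
Step 4: ((((r (\e.(((\f.(\g.(\h.((f h) g)))) e) e))) ((\d.(\e.((d e) e))) (\f.(\g.(\h.((f h) g)))))) q) (\a.a))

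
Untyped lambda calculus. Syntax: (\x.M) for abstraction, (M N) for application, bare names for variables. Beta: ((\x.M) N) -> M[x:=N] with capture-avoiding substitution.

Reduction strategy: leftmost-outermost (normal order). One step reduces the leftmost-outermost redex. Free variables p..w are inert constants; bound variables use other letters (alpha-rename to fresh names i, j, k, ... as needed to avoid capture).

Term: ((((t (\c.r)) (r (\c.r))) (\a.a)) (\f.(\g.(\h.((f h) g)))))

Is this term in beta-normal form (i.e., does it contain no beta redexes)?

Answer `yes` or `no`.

Term: ((((t (\c.r)) (r (\c.r))) (\a.a)) (\f.(\g.(\h.((f h) g)))))
No beta redexes found.

Answer: yes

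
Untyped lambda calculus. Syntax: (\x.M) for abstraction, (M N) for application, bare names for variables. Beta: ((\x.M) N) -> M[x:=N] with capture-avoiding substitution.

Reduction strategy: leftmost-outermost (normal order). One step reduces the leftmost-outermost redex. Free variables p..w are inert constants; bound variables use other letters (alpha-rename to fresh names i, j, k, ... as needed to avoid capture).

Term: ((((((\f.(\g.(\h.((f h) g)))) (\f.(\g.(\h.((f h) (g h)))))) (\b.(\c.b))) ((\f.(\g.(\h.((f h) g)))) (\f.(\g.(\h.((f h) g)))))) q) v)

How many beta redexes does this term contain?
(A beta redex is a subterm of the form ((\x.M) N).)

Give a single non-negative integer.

Term: ((((((\f.(\g.(\h.((f h) g)))) (\f.(\g.(\h.((f h) (g h)))))) (\b.(\c.b))) ((\f.(\g.(\h.((f h) g)))) (\f.(\g.(\h.((f h) g)))))) q) v)
  Redex: ((\f.(\g.(\h.((f h) g)))) (\f.(\g.(\h.((f h) (g h))))))
  Redex: ((\f.(\g.(\h.((f h) g)))) (\f.(\g.(\h.((f h) g)))))
Total redexes: 2

Answer: 2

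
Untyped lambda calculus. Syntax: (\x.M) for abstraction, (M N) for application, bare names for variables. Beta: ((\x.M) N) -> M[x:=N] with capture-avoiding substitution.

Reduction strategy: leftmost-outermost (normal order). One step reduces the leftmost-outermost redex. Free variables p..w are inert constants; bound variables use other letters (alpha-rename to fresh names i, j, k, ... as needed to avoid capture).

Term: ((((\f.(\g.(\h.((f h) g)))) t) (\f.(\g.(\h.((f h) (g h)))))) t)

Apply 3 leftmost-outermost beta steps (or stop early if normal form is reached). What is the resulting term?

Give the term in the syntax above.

Answer: ((t t) (\f.(\g.(\h.((f h) (g h))))))

Derivation:
Step 0: ((((\f.(\g.(\h.((f h) g)))) t) (\f.(\g.(\h.((f h) (g h)))))) t)
Step 1: (((\g.(\h.((t h) g))) (\f.(\g.(\h.((f h) (g h)))))) t)
Step 2: ((\h.((t h) (\f.(\g.(\h.((f h) (g h))))))) t)
Step 3: ((t t) (\f.(\g.(\h.((f h) (g h))))))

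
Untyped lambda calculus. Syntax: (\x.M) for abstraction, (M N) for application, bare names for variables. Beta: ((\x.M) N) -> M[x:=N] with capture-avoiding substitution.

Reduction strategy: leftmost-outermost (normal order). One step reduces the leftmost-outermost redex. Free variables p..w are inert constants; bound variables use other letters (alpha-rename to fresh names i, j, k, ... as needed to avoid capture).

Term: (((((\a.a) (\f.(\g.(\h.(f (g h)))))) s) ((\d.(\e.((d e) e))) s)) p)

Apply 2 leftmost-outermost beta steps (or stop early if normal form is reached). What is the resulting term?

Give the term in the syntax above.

Step 0: (((((\a.a) (\f.(\g.(\h.(f (g h)))))) s) ((\d.(\e.((d e) e))) s)) p)
Step 1: ((((\f.(\g.(\h.(f (g h))))) s) ((\d.(\e.((d e) e))) s)) p)
Step 2: (((\g.(\h.(s (g h)))) ((\d.(\e.((d e) e))) s)) p)

Answer: (((\g.(\h.(s (g h)))) ((\d.(\e.((d e) e))) s)) p)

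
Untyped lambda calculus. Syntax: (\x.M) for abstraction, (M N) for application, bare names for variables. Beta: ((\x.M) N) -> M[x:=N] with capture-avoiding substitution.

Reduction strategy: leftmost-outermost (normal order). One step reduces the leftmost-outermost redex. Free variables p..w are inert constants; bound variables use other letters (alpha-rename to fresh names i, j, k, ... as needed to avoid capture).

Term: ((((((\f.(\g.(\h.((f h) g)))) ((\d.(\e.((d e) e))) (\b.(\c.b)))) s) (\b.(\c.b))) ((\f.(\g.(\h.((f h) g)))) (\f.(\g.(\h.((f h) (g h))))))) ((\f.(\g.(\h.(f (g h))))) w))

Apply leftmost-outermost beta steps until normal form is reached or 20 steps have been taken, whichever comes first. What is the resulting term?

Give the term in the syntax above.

Answer: (s (\g.(\h.(w (g h)))))

Derivation:
Step 0: ((((((\f.(\g.(\h.((f h) g)))) ((\d.(\e.((d e) e))) (\b.(\c.b)))) s) (\b.(\c.b))) ((\f.(\g.(\h.((f h) g)))) (\f.(\g.(\h.((f h) (g h))))))) ((\f.(\g.(\h.(f (g h))))) w))
Step 1: (((((\g.(\h.((((\d.(\e.((d e) e))) (\b.(\c.b))) h) g))) s) (\b.(\c.b))) ((\f.(\g.(\h.((f h) g)))) (\f.(\g.(\h.((f h) (g h))))))) ((\f.(\g.(\h.(f (g h))))) w))
Step 2: ((((\h.((((\d.(\e.((d e) e))) (\b.(\c.b))) h) s)) (\b.(\c.b))) ((\f.(\g.(\h.((f h) g)))) (\f.(\g.(\h.((f h) (g h))))))) ((\f.(\g.(\h.(f (g h))))) w))
Step 3: ((((((\d.(\e.((d e) e))) (\b.(\c.b))) (\b.(\c.b))) s) ((\f.(\g.(\h.((f h) g)))) (\f.(\g.(\h.((f h) (g h))))))) ((\f.(\g.(\h.(f (g h))))) w))
Step 4: (((((\e.(((\b.(\c.b)) e) e)) (\b.(\c.b))) s) ((\f.(\g.(\h.((f h) g)))) (\f.(\g.(\h.((f h) (g h))))))) ((\f.(\g.(\h.(f (g h))))) w))
Step 5: ((((((\b.(\c.b)) (\b.(\c.b))) (\b.(\c.b))) s) ((\f.(\g.(\h.((f h) g)))) (\f.(\g.(\h.((f h) (g h))))))) ((\f.(\g.(\h.(f (g h))))) w))
Step 6: (((((\c.(\b.(\c.b))) (\b.(\c.b))) s) ((\f.(\g.(\h.((f h) g)))) (\f.(\g.(\h.((f h) (g h))))))) ((\f.(\g.(\h.(f (g h))))) w))
Step 7: ((((\b.(\c.b)) s) ((\f.(\g.(\h.((f h) g)))) (\f.(\g.(\h.((f h) (g h))))))) ((\f.(\g.(\h.(f (g h))))) w))
Step 8: (((\c.s) ((\f.(\g.(\h.((f h) g)))) (\f.(\g.(\h.((f h) (g h))))))) ((\f.(\g.(\h.(f (g h))))) w))
Step 9: (s ((\f.(\g.(\h.(f (g h))))) w))
Step 10: (s (\g.(\h.(w (g h)))))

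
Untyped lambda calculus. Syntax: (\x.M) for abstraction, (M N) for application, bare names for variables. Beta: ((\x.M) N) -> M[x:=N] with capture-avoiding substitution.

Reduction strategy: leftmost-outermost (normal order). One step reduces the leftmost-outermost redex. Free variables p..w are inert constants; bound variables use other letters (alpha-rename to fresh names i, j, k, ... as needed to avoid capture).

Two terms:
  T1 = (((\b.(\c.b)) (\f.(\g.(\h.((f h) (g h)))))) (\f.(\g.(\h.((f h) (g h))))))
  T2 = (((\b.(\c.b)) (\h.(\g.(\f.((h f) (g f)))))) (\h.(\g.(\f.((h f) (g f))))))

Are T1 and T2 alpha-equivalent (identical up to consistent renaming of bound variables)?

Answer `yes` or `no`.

Term 1: (((\b.(\c.b)) (\f.(\g.(\h.((f h) (g h)))))) (\f.(\g.(\h.((f h) (g h))))))
Term 2: (((\b.(\c.b)) (\h.(\g.(\f.((h f) (g f)))))) (\h.(\g.(\f.((h f) (g f))))))
Alpha-equivalence: compare structure up to binder renaming.
Result: True

Answer: yes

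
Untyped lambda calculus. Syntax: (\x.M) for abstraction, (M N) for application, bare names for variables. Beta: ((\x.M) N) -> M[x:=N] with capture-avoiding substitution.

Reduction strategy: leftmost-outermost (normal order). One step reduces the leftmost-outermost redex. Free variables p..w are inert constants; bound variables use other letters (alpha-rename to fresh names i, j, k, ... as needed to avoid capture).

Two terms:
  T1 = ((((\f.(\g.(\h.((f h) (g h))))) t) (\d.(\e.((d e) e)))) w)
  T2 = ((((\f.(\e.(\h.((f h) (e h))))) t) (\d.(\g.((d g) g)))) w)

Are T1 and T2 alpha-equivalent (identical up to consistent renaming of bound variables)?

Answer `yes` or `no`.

Answer: yes

Derivation:
Term 1: ((((\f.(\g.(\h.((f h) (g h))))) t) (\d.(\e.((d e) e)))) w)
Term 2: ((((\f.(\e.(\h.((f h) (e h))))) t) (\d.(\g.((d g) g)))) w)
Alpha-equivalence: compare structure up to binder renaming.
Result: True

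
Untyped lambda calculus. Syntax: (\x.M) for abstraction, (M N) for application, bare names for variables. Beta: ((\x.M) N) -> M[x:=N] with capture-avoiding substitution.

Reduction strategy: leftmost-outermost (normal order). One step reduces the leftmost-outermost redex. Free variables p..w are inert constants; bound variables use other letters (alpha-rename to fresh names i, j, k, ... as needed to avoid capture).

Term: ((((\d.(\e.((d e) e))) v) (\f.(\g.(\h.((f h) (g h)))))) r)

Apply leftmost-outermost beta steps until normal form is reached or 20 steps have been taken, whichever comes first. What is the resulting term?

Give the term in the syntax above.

Step 0: ((((\d.(\e.((d e) e))) v) (\f.(\g.(\h.((f h) (g h)))))) r)
Step 1: (((\e.((v e) e)) (\f.(\g.(\h.((f h) (g h)))))) r)
Step 2: (((v (\f.(\g.(\h.((f h) (g h)))))) (\f.(\g.(\h.((f h) (g h)))))) r)

Answer: (((v (\f.(\g.(\h.((f h) (g h)))))) (\f.(\g.(\h.((f h) (g h)))))) r)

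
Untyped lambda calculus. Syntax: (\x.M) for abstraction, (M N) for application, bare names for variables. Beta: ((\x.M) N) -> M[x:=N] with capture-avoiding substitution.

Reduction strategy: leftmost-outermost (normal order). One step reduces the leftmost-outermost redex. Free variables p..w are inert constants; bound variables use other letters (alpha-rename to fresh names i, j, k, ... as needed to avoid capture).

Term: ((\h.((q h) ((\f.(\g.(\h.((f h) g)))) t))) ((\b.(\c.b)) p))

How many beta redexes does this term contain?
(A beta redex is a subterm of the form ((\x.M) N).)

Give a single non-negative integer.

Term: ((\h.((q h) ((\f.(\g.(\h.((f h) g)))) t))) ((\b.(\c.b)) p))
  Redex: ((\h.((q h) ((\f.(\g.(\h.((f h) g)))) t))) ((\b.(\c.b)) p))
  Redex: ((\f.(\g.(\h.((f h) g)))) t)
  Redex: ((\b.(\c.b)) p)
Total redexes: 3

Answer: 3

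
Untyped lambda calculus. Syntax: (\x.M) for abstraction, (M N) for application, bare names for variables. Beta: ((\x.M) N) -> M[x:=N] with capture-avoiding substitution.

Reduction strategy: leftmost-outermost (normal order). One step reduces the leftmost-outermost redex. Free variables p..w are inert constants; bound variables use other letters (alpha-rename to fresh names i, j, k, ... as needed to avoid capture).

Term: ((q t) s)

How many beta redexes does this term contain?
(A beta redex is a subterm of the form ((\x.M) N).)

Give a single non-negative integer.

Term: ((q t) s)
  (no redexes)
Total redexes: 0

Answer: 0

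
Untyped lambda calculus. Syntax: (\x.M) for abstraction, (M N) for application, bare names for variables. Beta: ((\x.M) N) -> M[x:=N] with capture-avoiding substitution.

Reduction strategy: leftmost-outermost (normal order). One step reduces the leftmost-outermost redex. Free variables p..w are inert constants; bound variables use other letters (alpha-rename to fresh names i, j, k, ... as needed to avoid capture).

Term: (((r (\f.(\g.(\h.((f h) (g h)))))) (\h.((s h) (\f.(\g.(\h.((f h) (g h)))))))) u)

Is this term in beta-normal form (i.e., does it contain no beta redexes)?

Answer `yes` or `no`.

Answer: yes

Derivation:
Term: (((r (\f.(\g.(\h.((f h) (g h)))))) (\h.((s h) (\f.(\g.(\h.((f h) (g h)))))))) u)
No beta redexes found.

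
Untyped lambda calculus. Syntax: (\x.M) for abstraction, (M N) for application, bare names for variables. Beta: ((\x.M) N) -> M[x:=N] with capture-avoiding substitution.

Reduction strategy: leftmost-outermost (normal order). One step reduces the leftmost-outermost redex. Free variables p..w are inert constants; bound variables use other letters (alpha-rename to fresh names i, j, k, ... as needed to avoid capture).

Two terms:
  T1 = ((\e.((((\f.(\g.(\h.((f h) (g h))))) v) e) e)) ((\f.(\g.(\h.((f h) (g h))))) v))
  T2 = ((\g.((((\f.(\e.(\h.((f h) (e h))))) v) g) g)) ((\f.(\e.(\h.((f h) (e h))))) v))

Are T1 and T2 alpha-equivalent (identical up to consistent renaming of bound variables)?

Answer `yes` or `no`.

Answer: yes

Derivation:
Term 1: ((\e.((((\f.(\g.(\h.((f h) (g h))))) v) e) e)) ((\f.(\g.(\h.((f h) (g h))))) v))
Term 2: ((\g.((((\f.(\e.(\h.((f h) (e h))))) v) g) g)) ((\f.(\e.(\h.((f h) (e h))))) v))
Alpha-equivalence: compare structure up to binder renaming.
Result: True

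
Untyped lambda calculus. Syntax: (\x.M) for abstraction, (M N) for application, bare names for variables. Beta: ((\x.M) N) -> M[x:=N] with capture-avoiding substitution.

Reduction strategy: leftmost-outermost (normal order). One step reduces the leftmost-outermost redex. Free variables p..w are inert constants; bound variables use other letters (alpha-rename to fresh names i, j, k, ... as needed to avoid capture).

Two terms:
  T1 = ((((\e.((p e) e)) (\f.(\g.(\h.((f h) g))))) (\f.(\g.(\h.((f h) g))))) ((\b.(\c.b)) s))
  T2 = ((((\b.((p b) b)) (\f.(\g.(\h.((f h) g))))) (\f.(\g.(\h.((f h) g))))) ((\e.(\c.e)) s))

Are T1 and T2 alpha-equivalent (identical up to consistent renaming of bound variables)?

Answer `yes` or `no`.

Answer: yes

Derivation:
Term 1: ((((\e.((p e) e)) (\f.(\g.(\h.((f h) g))))) (\f.(\g.(\h.((f h) g))))) ((\b.(\c.b)) s))
Term 2: ((((\b.((p b) b)) (\f.(\g.(\h.((f h) g))))) (\f.(\g.(\h.((f h) g))))) ((\e.(\c.e)) s))
Alpha-equivalence: compare structure up to binder renaming.
Result: True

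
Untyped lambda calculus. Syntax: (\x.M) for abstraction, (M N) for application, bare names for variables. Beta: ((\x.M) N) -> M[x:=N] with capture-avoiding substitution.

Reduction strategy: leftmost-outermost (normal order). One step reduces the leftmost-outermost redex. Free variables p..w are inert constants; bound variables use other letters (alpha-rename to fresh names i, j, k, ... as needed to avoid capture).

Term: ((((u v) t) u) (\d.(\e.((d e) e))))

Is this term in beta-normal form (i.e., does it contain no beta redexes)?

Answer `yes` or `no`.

Term: ((((u v) t) u) (\d.(\e.((d e) e))))
No beta redexes found.

Answer: yes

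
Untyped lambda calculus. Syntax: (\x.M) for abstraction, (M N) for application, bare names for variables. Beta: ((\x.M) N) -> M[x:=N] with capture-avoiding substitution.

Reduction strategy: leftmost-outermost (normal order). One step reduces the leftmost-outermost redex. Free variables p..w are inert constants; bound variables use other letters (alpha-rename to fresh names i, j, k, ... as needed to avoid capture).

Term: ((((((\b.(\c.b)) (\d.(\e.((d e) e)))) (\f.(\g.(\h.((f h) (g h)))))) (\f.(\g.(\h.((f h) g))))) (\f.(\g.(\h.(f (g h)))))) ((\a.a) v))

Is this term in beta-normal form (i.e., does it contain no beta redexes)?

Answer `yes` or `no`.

Answer: no

Derivation:
Term: ((((((\b.(\c.b)) (\d.(\e.((d e) e)))) (\f.(\g.(\h.((f h) (g h)))))) (\f.(\g.(\h.((f h) g))))) (\f.(\g.(\h.(f (g h)))))) ((\a.a) v))
Found 2 beta redex(es).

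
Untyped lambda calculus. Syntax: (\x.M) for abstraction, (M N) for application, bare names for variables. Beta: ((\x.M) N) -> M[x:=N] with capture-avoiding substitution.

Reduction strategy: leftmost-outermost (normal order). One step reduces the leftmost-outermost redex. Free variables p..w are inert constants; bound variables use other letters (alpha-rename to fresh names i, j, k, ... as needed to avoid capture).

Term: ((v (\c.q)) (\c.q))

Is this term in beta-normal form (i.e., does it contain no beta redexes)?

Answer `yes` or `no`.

Answer: yes

Derivation:
Term: ((v (\c.q)) (\c.q))
No beta redexes found.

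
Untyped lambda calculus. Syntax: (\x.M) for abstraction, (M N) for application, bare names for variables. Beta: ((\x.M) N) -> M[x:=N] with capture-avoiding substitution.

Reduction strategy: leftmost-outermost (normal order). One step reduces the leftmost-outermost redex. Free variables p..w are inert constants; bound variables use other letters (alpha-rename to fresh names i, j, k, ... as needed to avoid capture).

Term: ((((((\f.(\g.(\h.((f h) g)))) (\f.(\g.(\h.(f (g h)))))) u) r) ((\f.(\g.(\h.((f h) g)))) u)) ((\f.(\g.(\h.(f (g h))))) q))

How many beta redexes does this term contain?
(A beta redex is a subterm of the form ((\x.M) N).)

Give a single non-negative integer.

Term: ((((((\f.(\g.(\h.((f h) g)))) (\f.(\g.(\h.(f (g h)))))) u) r) ((\f.(\g.(\h.((f h) g)))) u)) ((\f.(\g.(\h.(f (g h))))) q))
  Redex: ((\f.(\g.(\h.((f h) g)))) (\f.(\g.(\h.(f (g h))))))
  Redex: ((\f.(\g.(\h.((f h) g)))) u)
  Redex: ((\f.(\g.(\h.(f (g h))))) q)
Total redexes: 3

Answer: 3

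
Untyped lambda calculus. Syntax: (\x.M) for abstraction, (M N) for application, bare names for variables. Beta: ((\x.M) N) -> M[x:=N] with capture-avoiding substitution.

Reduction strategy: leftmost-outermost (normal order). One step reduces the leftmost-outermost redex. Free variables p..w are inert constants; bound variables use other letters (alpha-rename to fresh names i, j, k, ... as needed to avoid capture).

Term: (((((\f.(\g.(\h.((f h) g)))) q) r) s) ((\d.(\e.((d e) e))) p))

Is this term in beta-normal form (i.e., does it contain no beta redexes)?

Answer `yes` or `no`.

Answer: no

Derivation:
Term: (((((\f.(\g.(\h.((f h) g)))) q) r) s) ((\d.(\e.((d e) e))) p))
Found 2 beta redex(es).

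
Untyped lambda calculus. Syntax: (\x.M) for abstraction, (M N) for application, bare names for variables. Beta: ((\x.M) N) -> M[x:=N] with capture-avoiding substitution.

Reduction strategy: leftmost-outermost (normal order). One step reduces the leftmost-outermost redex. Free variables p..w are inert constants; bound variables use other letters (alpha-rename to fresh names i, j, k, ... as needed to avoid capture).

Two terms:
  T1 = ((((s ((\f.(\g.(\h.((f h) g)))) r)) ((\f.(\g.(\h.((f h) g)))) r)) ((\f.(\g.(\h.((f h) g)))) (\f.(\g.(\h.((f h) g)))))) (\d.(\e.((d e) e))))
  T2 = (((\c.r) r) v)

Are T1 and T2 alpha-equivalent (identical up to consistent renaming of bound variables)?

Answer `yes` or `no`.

Answer: no

Derivation:
Term 1: ((((s ((\f.(\g.(\h.((f h) g)))) r)) ((\f.(\g.(\h.((f h) g)))) r)) ((\f.(\g.(\h.((f h) g)))) (\f.(\g.(\h.((f h) g)))))) (\d.(\e.((d e) e))))
Term 2: (((\c.r) r) v)
Alpha-equivalence: compare structure up to binder renaming.
Result: False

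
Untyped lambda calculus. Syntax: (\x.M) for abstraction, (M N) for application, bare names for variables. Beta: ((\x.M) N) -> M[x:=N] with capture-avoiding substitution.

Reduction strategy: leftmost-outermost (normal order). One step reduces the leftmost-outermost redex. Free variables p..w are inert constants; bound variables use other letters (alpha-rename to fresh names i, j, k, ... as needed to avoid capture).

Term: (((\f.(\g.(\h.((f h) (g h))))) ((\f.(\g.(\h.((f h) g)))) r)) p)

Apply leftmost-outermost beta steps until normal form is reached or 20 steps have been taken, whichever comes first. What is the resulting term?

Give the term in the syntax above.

Answer: (\h.((r (p h)) h))

Derivation:
Step 0: (((\f.(\g.(\h.((f h) (g h))))) ((\f.(\g.(\h.((f h) g)))) r)) p)
Step 1: ((\g.(\h.((((\f.(\g.(\h.((f h) g)))) r) h) (g h)))) p)
Step 2: (\h.((((\f.(\g.(\h.((f h) g)))) r) h) (p h)))
Step 3: (\h.(((\g.(\h.((r h) g))) h) (p h)))
Step 4: (\h.((\i.((r i) h)) (p h)))
Step 5: (\h.((r (p h)) h))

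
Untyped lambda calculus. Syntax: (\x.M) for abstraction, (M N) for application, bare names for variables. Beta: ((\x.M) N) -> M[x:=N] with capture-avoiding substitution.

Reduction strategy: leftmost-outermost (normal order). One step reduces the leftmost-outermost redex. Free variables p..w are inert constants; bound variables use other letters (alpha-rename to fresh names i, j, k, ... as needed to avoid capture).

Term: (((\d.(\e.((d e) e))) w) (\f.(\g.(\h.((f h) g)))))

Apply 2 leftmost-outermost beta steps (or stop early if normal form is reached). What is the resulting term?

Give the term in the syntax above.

Step 0: (((\d.(\e.((d e) e))) w) (\f.(\g.(\h.((f h) g)))))
Step 1: ((\e.((w e) e)) (\f.(\g.(\h.((f h) g)))))
Step 2: ((w (\f.(\g.(\h.((f h) g))))) (\f.(\g.(\h.((f h) g)))))

Answer: ((w (\f.(\g.(\h.((f h) g))))) (\f.(\g.(\h.((f h) g)))))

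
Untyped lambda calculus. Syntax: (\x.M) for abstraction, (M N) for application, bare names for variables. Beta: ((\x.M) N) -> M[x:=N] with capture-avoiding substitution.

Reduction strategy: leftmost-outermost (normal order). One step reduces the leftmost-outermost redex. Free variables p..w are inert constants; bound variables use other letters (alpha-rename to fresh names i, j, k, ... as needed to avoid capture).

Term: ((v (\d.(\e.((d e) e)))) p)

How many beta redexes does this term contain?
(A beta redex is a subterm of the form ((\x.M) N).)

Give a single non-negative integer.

Answer: 0

Derivation:
Term: ((v (\d.(\e.((d e) e)))) p)
  (no redexes)
Total redexes: 0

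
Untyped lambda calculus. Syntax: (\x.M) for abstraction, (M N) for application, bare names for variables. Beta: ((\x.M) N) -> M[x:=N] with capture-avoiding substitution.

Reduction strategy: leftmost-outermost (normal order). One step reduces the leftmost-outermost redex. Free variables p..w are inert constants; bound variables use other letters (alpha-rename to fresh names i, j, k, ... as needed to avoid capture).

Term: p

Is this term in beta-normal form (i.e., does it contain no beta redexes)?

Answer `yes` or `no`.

Answer: yes

Derivation:
Term: p
No beta redexes found.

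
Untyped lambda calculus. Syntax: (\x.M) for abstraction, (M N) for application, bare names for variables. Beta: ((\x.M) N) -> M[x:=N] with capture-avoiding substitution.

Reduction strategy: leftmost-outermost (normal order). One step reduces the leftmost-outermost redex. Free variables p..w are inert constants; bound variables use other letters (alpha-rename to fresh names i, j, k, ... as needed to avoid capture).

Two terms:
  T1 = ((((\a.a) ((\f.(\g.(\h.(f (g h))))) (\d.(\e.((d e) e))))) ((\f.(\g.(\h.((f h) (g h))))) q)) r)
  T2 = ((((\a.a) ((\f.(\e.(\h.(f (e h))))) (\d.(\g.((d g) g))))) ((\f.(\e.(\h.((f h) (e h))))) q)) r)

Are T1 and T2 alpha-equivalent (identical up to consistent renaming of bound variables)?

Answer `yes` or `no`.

Answer: yes

Derivation:
Term 1: ((((\a.a) ((\f.(\g.(\h.(f (g h))))) (\d.(\e.((d e) e))))) ((\f.(\g.(\h.((f h) (g h))))) q)) r)
Term 2: ((((\a.a) ((\f.(\e.(\h.(f (e h))))) (\d.(\g.((d g) g))))) ((\f.(\e.(\h.((f h) (e h))))) q)) r)
Alpha-equivalence: compare structure up to binder renaming.
Result: True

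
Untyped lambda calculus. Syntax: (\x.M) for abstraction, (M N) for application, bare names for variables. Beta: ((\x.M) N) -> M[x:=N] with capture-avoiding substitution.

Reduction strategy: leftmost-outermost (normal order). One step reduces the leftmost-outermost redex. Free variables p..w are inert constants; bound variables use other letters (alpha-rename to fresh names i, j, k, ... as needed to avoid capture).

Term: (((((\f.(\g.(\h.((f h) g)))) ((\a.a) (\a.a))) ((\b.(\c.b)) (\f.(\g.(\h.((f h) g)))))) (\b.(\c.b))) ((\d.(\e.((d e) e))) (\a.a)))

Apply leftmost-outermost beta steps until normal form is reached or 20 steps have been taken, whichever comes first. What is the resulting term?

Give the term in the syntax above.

Answer: (\c.(\f.(\g.(\h.((f h) g)))))

Derivation:
Step 0: (((((\f.(\g.(\h.((f h) g)))) ((\a.a) (\a.a))) ((\b.(\c.b)) (\f.(\g.(\h.((f h) g)))))) (\b.(\c.b))) ((\d.(\e.((d e) e))) (\a.a)))
Step 1: ((((\g.(\h.((((\a.a) (\a.a)) h) g))) ((\b.(\c.b)) (\f.(\g.(\h.((f h) g)))))) (\b.(\c.b))) ((\d.(\e.((d e) e))) (\a.a)))
Step 2: (((\h.((((\a.a) (\a.a)) h) ((\b.(\c.b)) (\f.(\g.(\h.((f h) g))))))) (\b.(\c.b))) ((\d.(\e.((d e) e))) (\a.a)))
Step 3: (((((\a.a) (\a.a)) (\b.(\c.b))) ((\b.(\c.b)) (\f.(\g.(\h.((f h) g)))))) ((\d.(\e.((d e) e))) (\a.a)))
Step 4: ((((\a.a) (\b.(\c.b))) ((\b.(\c.b)) (\f.(\g.(\h.((f h) g)))))) ((\d.(\e.((d e) e))) (\a.a)))
Step 5: (((\b.(\c.b)) ((\b.(\c.b)) (\f.(\g.(\h.((f h) g)))))) ((\d.(\e.((d e) e))) (\a.a)))
Step 6: ((\c.((\b.(\c.b)) (\f.(\g.(\h.((f h) g)))))) ((\d.(\e.((d e) e))) (\a.a)))
Step 7: ((\b.(\c.b)) (\f.(\g.(\h.((f h) g)))))
Step 8: (\c.(\f.(\g.(\h.((f h) g)))))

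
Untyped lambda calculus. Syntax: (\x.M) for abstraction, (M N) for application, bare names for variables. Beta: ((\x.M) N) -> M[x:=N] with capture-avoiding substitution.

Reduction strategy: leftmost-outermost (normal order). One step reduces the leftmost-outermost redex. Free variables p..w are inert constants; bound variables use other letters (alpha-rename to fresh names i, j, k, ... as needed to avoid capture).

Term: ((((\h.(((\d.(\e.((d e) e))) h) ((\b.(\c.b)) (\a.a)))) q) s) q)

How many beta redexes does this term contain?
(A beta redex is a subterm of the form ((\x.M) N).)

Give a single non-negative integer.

Term: ((((\h.(((\d.(\e.((d e) e))) h) ((\b.(\c.b)) (\a.a)))) q) s) q)
  Redex: ((\h.(((\d.(\e.((d e) e))) h) ((\b.(\c.b)) (\a.a)))) q)
  Redex: ((\d.(\e.((d e) e))) h)
  Redex: ((\b.(\c.b)) (\a.a))
Total redexes: 3

Answer: 3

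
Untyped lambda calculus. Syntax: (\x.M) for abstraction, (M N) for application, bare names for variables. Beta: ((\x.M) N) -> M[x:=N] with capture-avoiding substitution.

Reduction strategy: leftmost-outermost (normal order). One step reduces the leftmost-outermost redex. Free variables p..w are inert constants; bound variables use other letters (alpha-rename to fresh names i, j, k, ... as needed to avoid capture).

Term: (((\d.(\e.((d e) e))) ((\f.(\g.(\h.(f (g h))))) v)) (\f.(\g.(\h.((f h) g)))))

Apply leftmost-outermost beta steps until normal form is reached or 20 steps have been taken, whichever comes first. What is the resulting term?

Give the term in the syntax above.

Step 0: (((\d.(\e.((d e) e))) ((\f.(\g.(\h.(f (g h))))) v)) (\f.(\g.(\h.((f h) g)))))
Step 1: ((\e.((((\f.(\g.(\h.(f (g h))))) v) e) e)) (\f.(\g.(\h.((f h) g)))))
Step 2: ((((\f.(\g.(\h.(f (g h))))) v) (\f.(\g.(\h.((f h) g))))) (\f.(\g.(\h.((f h) g)))))
Step 3: (((\g.(\h.(v (g h)))) (\f.(\g.(\h.((f h) g))))) (\f.(\g.(\h.((f h) g)))))
Step 4: ((\h.(v ((\f.(\g.(\h.((f h) g)))) h))) (\f.(\g.(\h.((f h) g)))))
Step 5: (v ((\f.(\g.(\h.((f h) g)))) (\f.(\g.(\h.((f h) g))))))
Step 6: (v (\g.(\h.(((\f.(\g.(\h.((f h) g)))) h) g))))
Step 7: (v (\g.(\h.((\g.(\i.((h i) g))) g))))
Step 8: (v (\g.(\h.(\i.((h i) g)))))

Answer: (v (\g.(\h.(\i.((h i) g)))))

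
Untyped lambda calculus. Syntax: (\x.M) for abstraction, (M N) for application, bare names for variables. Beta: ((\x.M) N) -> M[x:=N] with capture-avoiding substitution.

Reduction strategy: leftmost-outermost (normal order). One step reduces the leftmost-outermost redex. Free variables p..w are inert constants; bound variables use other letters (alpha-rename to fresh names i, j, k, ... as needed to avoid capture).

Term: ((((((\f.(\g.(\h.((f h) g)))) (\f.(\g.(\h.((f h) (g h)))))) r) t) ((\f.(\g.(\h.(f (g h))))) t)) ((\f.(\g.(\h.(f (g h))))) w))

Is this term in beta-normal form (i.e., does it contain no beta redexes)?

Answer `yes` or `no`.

Answer: no

Derivation:
Term: ((((((\f.(\g.(\h.((f h) g)))) (\f.(\g.(\h.((f h) (g h)))))) r) t) ((\f.(\g.(\h.(f (g h))))) t)) ((\f.(\g.(\h.(f (g h))))) w))
Found 3 beta redex(es).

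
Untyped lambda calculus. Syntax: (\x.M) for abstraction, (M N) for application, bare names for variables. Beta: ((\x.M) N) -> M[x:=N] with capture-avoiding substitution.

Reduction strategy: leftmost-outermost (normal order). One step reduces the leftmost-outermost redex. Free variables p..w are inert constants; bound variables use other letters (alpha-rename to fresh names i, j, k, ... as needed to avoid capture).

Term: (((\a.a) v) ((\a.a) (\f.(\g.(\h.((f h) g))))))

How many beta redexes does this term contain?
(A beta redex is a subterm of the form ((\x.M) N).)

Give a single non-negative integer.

Term: (((\a.a) v) ((\a.a) (\f.(\g.(\h.((f h) g))))))
  Redex: ((\a.a) v)
  Redex: ((\a.a) (\f.(\g.(\h.((f h) g)))))
Total redexes: 2

Answer: 2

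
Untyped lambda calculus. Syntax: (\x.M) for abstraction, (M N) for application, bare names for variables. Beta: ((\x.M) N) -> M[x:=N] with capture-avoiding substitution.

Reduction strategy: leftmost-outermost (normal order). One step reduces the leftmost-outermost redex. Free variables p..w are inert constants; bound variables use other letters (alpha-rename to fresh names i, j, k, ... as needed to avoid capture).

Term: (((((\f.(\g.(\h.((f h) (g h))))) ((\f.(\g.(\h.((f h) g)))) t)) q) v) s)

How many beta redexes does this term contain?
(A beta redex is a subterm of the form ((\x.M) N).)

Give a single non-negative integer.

Term: (((((\f.(\g.(\h.((f h) (g h))))) ((\f.(\g.(\h.((f h) g)))) t)) q) v) s)
  Redex: ((\f.(\g.(\h.((f h) (g h))))) ((\f.(\g.(\h.((f h) g)))) t))
  Redex: ((\f.(\g.(\h.((f h) g)))) t)
Total redexes: 2

Answer: 2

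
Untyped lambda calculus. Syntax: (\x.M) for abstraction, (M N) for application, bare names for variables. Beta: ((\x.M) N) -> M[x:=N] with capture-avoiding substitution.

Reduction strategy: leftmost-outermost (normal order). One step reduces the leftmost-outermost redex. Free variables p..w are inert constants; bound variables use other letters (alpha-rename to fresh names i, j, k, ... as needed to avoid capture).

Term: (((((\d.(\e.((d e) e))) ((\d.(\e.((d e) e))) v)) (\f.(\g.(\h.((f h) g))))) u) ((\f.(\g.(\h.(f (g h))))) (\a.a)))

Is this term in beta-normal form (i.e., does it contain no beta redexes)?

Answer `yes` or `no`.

Term: (((((\d.(\e.((d e) e))) ((\d.(\e.((d e) e))) v)) (\f.(\g.(\h.((f h) g))))) u) ((\f.(\g.(\h.(f (g h))))) (\a.a)))
Found 3 beta redex(es).

Answer: no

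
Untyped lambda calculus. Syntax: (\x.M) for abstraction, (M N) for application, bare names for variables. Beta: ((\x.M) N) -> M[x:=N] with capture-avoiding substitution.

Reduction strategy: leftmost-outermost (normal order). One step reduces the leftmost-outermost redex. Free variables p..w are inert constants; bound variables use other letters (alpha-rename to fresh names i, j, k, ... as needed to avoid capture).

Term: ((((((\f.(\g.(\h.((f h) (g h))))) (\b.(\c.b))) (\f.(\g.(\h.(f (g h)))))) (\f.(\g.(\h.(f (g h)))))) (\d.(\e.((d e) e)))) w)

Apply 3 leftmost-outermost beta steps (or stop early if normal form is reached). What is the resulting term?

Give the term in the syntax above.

Answer: (((((\b.(\c.b)) (\f.(\g.(\h.(f (g h)))))) ((\f.(\g.(\h.(f (g h))))) (\f.(\g.(\h.(f (g h))))))) (\d.(\e.((d e) e)))) w)

Derivation:
Step 0: ((((((\f.(\g.(\h.((f h) (g h))))) (\b.(\c.b))) (\f.(\g.(\h.(f (g h)))))) (\f.(\g.(\h.(f (g h)))))) (\d.(\e.((d e) e)))) w)
Step 1: (((((\g.(\h.(((\b.(\c.b)) h) (g h)))) (\f.(\g.(\h.(f (g h)))))) (\f.(\g.(\h.(f (g h)))))) (\d.(\e.((d e) e)))) w)
Step 2: ((((\h.(((\b.(\c.b)) h) ((\f.(\g.(\h.(f (g h))))) h))) (\f.(\g.(\h.(f (g h)))))) (\d.(\e.((d e) e)))) w)
Step 3: (((((\b.(\c.b)) (\f.(\g.(\h.(f (g h)))))) ((\f.(\g.(\h.(f (g h))))) (\f.(\g.(\h.(f (g h))))))) (\d.(\e.((d e) e)))) w)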